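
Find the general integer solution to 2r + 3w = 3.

Step 1: Compute gcd(2, 3) = 1.
Since 1 divides 3, solutions exist.

Step 2: Find a particular solution using extended Euclidean algorithm.
We get r₀ = -3, w₀ = 3.
Check: 2*-3 + 3*3 = 3 = 3 ✓

Step 3: Write the general solution.
r = -3 + (3/1)t = -3 + 3t
w = 3 - (2/1)t = 3 - 2t
for any integer t.

r = -3 + 3t, w = 3 - 2t for integer t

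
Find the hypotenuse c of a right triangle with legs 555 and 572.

c² = a² + b² = 555² + 572² = 308025 + 327184 = 635209
c = sqrt(635209) = 797

797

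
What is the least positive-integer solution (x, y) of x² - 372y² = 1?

We seek the smallest positive integers (x, y) with x² - 372y² = 1, i.e., x² = 372y² + 1.
Try successive y values:
y = 1: x² = 372·1² + 1 = 373, not a perfect square
y = 2: x² = 372·2² + 1 = 1489, not a perfect square
y = 3: x² = 372·3² + 1 = 3349, not a perfect square
... continuing the search (or via continued fractions) ...
y = 630: x² = 372·630² + 1 = 147646801, x = 12151 ✓

Verify: 12151² - 372·630² = 147646801 - 147646800 = 1 ✓

x = 12151, y = 630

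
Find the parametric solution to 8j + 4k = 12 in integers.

Step 1: Compute gcd(8, 4) = 4.
Since 4 divides 12, solutions exist.

Step 2: Find a particular solution using extended Euclidean algorithm.
We get j₀ = 0, k₀ = 3.
Check: 8*0 + 4*3 = 12 = 12 ✓

Step 3: Write the general solution.
j = 0 + (4/4)t = 0 + 1t
k = 3 - (8/4)t = 3 - 2t
for any integer t.

j = 0 + 1t, k = 3 - 2t for integer t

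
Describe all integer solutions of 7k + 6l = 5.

Step 1: Compute gcd(7, 6) = 1.
Since 1 divides 5, solutions exist.

Step 2: Find a particular solution using extended Euclidean algorithm.
We get k₀ = 5, l₀ = -5.
Check: 7*5 + 6*-5 = 5 = 5 ✓

Step 3: Write the general solution.
k = 5 + (6/1)t = 5 + 6t
l = -5 - (7/1)t = -5 - 7t
for any integer t.

k = 5 + 6t, l = -5 - 7t for integer t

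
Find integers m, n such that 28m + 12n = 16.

Step 1: Check solvability.
gcd(28, 12) = 4
Since 4 divides 16, solutions exist.

Step 2: Apply extended Euclidean algorithm to find gcd.
We find integers such that 28*x0 + 12*y0 = 4

Step 3: Scale the particular solution.
Multiply by 16/4 = 4:
m = 4, n = -8

Step 4: Verify.
28*(4) + 12*(-8) = 16 = 16 ✓

m = 4, n = -8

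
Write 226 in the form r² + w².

We need to find integers r, w > 0 such that r² + w² = 226.
Trying r = 1: w² = 226 - 1² = 226 - 1 = 225
w = 15
Check: 1² + 15² = 1 + 225 = 226 ✓

226 = 1² + 15²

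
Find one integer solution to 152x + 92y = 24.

Step 1: Check solvability.
gcd(152, 92) = 4
Since 4 divides 24, solutions exist.

Step 2: Apply extended Euclidean algorithm to find gcd.
We find integers such that 152*x0 + 92*y0 = 4

Step 3: Scale the particular solution.
Multiply by 24/4 = 6:
x = -18, y = 30

Step 4: Verify.
152*(-18) + 92*(30) = 24 = 24 ✓

x = -18, y = 30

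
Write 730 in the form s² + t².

We need to find integers s, t > 0 such that s² + t² = 730.
Trying s = 1: t² = 730 - 1² = 730 - 1 = 729
t = 27
Check: 1² + 27² = 1 + 729 = 730 ✓

730 = 1² + 27²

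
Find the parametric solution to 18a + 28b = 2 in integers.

Step 1: Compute gcd(18, 28) = 2.
Since 2 divides 2, solutions exist.

Step 2: Find a particular solution using extended Euclidean algorithm.
We get a₀ = -3, b₀ = 2.
Check: 18*-3 + 28*2 = 2 = 2 ✓

Step 3: Write the general solution.
a = -3 + (28/2)t = -3 + 14t
b = 2 - (18/2)t = 2 - 9t
for any integer t.

a = -3 + 14t, b = 2 - 9t for integer t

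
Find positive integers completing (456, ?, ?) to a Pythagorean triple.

We need the other leg and hypotenuse such that 456² + x² = c².
Take x = 217, c = 505: 456² + 217² = 207936 + 47089 = 255025 = 505² ✓
Triple: (217, 456, 505)

(217, 456, 505)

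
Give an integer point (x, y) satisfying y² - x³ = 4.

Try small integer x values and check whether x³ + 4 is a perfect square.
x = 0: x³ + 4 = 0³ + 4 = 0 + 4 = 4
Is 4 a perfect square? 2² = 4 ✓
So (x, y) = (0, -2) is a solution.

x = 0, y = -2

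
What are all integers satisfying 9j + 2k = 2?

Step 1: Compute gcd(9, 2) = 1.
Since 1 divides 2, solutions exist.

Step 2: Find a particular solution using extended Euclidean algorithm.
We get j₀ = 2, k₀ = -8.
Check: 9*2 + 2*-8 = 2 = 2 ✓

Step 3: Write the general solution.
j = 2 + (2/1)t = 2 + 2t
k = -8 - (9/1)t = -8 - 9t
for any integer t.

j = 2 + 2t, k = -8 - 9t for integer t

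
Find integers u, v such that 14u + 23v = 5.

Step 1: Check solvability.
gcd(14, 23) = 1
Since 1 divides 5, solutions exist.

Step 2: Apply extended Euclidean algorithm to find gcd.
We find integers such that 14*x0 + 23*y0 = 1

Step 3: Scale the particular solution.
Multiply by 5/1 = 5:
u = 25, v = -15

Step 4: Verify.
14*(25) + 23*(-15) = 5 = 5 ✓

u = 25, v = -15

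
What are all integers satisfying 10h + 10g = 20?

Step 1: Compute gcd(10, 10) = 10.
Since 10 divides 20, solutions exist.

Step 2: Find a particular solution using extended Euclidean algorithm.
We get h₀ = 0, g₀ = 2.
Check: 10*0 + 10*2 = 20 = 20 ✓

Step 3: Write the general solution.
h = 0 + (10/10)t = 0 + 1t
g = 2 - (10/10)t = 2 - 1t
for any integer t.

h = 0 + 1t, g = 2 - 1t for integer t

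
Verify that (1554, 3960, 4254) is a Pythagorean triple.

Compute a² + b² = 1554² + 3960² = 2414916 + 15681600 = 18096516
Compute c² = 4254² = 18096516
Since 18096516 = 18096516, confirmed.

Yes, it is a Pythagorean triple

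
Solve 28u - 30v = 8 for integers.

Step 1: Check solvability.
gcd(28, 30) = 2
Since 2 divides 8, solutions exist.

Step 2: Apply extended Euclidean algorithm to find gcd.
We find integers such that 28*x0 + 30*y0 = 2

Step 3: Scale the particular solution.
Multiply by 8/2 = 4:
u = -4, v = -4

Step 4: Verify.
28*(-4) - 30*(-4) = 8 = 8 ✓

u = -4, v = -4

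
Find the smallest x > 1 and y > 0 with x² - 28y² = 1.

We seek the smallest positive integers (x, y) with x² - 28y² = 1, i.e., x² = 28y² + 1.
Try successive y values:
y = 1: x² = 28·1² + 1 = 29, not a perfect square
y = 2: x² = 28·2² + 1 = 113, not a perfect square
y = 3: x² = 28·3² + 1 = 253, not a perfect square
... continuing the search (or via continued fractions) ...
y = 24: x² = 28·24² + 1 = 16129, x = 127 ✓

Verify: 127² - 28·24² = 16129 - 16128 = 1 ✓

x = 127, y = 24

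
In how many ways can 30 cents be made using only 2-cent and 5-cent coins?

We need non-negative integers (x, y) with 2x + 5y = 30.
For each x from 0 to 15, check if (30 - 2x) is a non-negative multiple of 5.
Solutions (x, y): (0,6), (5,4), (10,2), (15,0)
Count: 4

4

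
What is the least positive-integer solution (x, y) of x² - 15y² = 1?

We seek the smallest positive integers (x, y) with x² - 15y² = 1, i.e., x² = 15y² + 1.
Try successive y values:
y = 1: x² = 15·1² + 1 = 16, x = 4 ✓

Verify: 4² - 15·1² = 16 - 15 = 1 ✓

x = 4, y = 1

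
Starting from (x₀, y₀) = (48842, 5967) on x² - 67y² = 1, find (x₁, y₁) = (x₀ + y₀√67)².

Solutions to x² - Dy² = 1 are generated by powers of (x₀ + y₀√D).
The next solution satisfies x₁ + y₁√67 = (x₀ + y₀√67)², giving:
x₁ = x₀² + 67y₀² = 48842² + 67·5967² = 2385540964 + 2385540963 = 4771081927
y₁ = 2x₀y₀ = 2·48842·5967 = 582880428

Verify: 4771081927² - 67·582880428² = 22763222754146033329 - 22763222754146033328 = 1 ✓

x = 4771081927, y = 582880428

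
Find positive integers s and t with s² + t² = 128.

We need to find integers s, t > 0 such that s² + t² = 128.
Trying s = 8: t² = 128 - 8² = 128 - 64 = 64
t = 8
Check: 8² + 8² = 64 + 64 = 128 ✓

128 = 8² + 8²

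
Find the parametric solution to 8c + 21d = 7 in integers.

Step 1: Compute gcd(8, 21) = 1.
Since 1 divides 7, solutions exist.

Step 2: Find a particular solution using extended Euclidean algorithm.
We get c₀ = 56, d₀ = -21.
Check: 8*56 + 21*-21 = 7 = 7 ✓

Step 3: Write the general solution.
c = 56 + (21/1)t = 56 + 21t
d = -21 - (8/1)t = -21 - 8t
for any integer t.

c = 56 + 21t, d = -21 - 8t for integer t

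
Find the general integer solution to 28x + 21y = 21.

Step 1: Compute gcd(28, 21) = 7.
Since 7 divides 21, solutions exist.

Step 2: Find a particular solution using extended Euclidean algorithm.
We get x₀ = 3, y₀ = -3.
Check: 28*3 + 21*-3 = 21 = 21 ✓

Step 3: Write the general solution.
x = 3 + (21/7)t = 3 + 3t
y = -3 - (28/7)t = -3 - 4t
for any integer t.

x = 3 + 3t, y = -3 - 4t for integer t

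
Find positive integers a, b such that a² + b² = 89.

Search for a with 89 - a² a perfect square.
a = 5: 89 - 5² = 89 - 25 = 64 = 8² ✓
So a = 5, b = 8.

a = 5, b = 8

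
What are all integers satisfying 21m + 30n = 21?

Step 1: Compute gcd(21, 30) = 3.
Since 3 divides 21, solutions exist.

Step 2: Find a particular solution using extended Euclidean algorithm.
We get m₀ = 21, n₀ = -14.
Check: 21*21 + 30*-14 = 21 = 21 ✓

Step 3: Write the general solution.
m = 21 + (30/3)t = 21 + 10t
n = -14 - (21/3)t = -14 - 7t
for any integer t.

m = 21 + 10t, n = -14 - 7t for integer t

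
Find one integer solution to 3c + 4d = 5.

Step 1: Check solvability.
gcd(3, 4) = 1
Since 1 divides 5, solutions exist.

Step 2: Apply extended Euclidean algorithm to find gcd.
We find integers such that 3*x0 + 4*y0 = 1

Step 3: Scale the particular solution.
Multiply by 5/1 = 5:
c = -5, d = 5

Step 4: Verify.
3*(-5) + 4*(5) = 5 = 5 ✓

c = -5, d = 5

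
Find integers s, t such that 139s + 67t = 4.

Step 1: Check solvability.
gcd(139, 67) = 1
Since 1 divides 4, solutions exist.

Step 2: Apply extended Euclidean algorithm to find gcd.
We find integers such that 139*x0 + 67*y0 = 1

Step 3: Scale the particular solution.
Multiply by 4/1 = 4:
s = 108, t = -224

Step 4: Verify.
139*(108) + 67*(-224) = 4 = 4 ✓

s = 108, t = -224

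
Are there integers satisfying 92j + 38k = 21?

Step 1: Compute gcd(92, 38).
gcd(92, 38) = 2

Step 2: Check divisibility.
Does 2 divide 21? 21 = 2 x 10 + 1, so no.

By the theorem on linear Diophantine equations, 92j + 38k = 21 has integer solutions if and only if gcd(92, 38) divides 21. Since 2 does not divide 21, no solutions exist.

No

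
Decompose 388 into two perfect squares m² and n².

We need to find integers m, n > 0 such that m² + n² = 388.
Trying m = 8: n² = 388 - 8² = 388 - 64 = 324
n = 18
Check: 8² + 18² = 64 + 324 = 388 ✓

388 = 8² + 18²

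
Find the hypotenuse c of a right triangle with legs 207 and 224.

c² = a² + b² = 207² + 224² = 42849 + 50176 = 93025
c = 305

305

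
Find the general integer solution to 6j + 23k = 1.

Step 1: Compute gcd(6, 23) = 1.
Since 1 divides 1, solutions exist.

Step 2: Find a particular solution using extended Euclidean algorithm.
We get j₀ = 4, k₀ = -1.
Check: 6*4 + 23*-1 = 1 = 1 ✓

Step 3: Write the general solution.
j = 4 + (23/1)t = 4 + 23t
k = -1 - (6/1)t = -1 - 6t
for any integer t.

j = 4 + 23t, k = -1 - 6t for integer t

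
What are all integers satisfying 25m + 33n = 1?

Step 1: Compute gcd(25, 33) = 1.
Since 1 divides 1, solutions exist.

Step 2: Find a particular solution using extended Euclidean algorithm.
We get m₀ = 4, n₀ = -3.
Check: 25*4 + 33*-3 = 1 = 1 ✓

Step 3: Write the general solution.
m = 4 + (33/1)t = 4 + 33t
n = -3 - (25/1)t = -3 - 25t
for any integer t.

m = 4 + 33t, n = -3 - 25t for integer t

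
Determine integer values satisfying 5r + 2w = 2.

Step 1: Check solvability.
gcd(5, 2) = 1
Since 1 divides 2, solutions exist.

Step 2: Apply extended Euclidean algorithm to find gcd.
We find integers such that 5*x0 + 2*y0 = 1

Step 3: Scale the particular solution.
Multiply by 2/1 = 2:
r = 2, w = -4

Step 4: Verify.
5*(2) + 2*(-4) = 2 = 2 ✓

r = 2, w = -4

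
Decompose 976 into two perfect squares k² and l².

We need to find integers k, l > 0 such that k² + l² = 976.
Trying k = 20: l² = 976 - 20² = 976 - 400 = 576
l = 24
Check: 20² + 24² = 400 + 576 = 976 ✓

976 = 20² + 24²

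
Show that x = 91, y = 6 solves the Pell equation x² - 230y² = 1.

Compute x² = 91² = 8281
Compute 230y² = 230·6² = 230·36 = 8280
x² - 230y² = 8281 - 8280 = 1
Since this equals 1, (91, 6) is a solution.

Yes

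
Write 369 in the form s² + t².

We need to find integers s, t > 0 such that s² + t² = 369.
Trying s = 12: t² = 369 - 12² = 369 - 144 = 225
t = 15
Check: 12² + 15² = 144 + 225 = 369 ✓

369 = 12² + 15²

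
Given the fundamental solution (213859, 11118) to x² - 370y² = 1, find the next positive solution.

Solutions to x² - Dy² = 1 are generated by powers of (x₀ + y₀√D).
The next solution satisfies x₁ + y₁√370 = (x₀ + y₀√370)², giving:
x₁ = x₀² + 370y₀² = 213859² + 370·11118² = 45735671881 + 45735671880 = 91471343761
y₁ = 2x₀y₀ = 2·213859·11118 = 4755368724

Verify: 91471343761² - 370·4755368724² = 8367006729443033625121 - 8367006729443033625120 = 1 ✓

x = 91471343761, y = 4755368724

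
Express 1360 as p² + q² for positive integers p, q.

We need to find integers p, q > 0 such that p² + q² = 1360.
Trying p = 8: q² = 1360 - 8² = 1360 - 64 = 1296
q = 36
Check: 8² + 36² = 64 + 1296 = 1360 ✓

1360 = 8² + 36²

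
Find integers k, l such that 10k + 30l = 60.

Step 1: Check solvability.
gcd(10, 30) = 10
Since 10 divides 60, solutions exist.

Step 2: Apply extended Euclidean algorithm to find gcd.
We find integers such that 10*x0 + 30*y0 = 10

Step 3: Scale the particular solution.
Multiply by 60/10 = 6:
k = 6, l = 0

Step 4: Verify.
10*(6) + 30*(0) = 60 = 60 ✓

k = 6, l = 0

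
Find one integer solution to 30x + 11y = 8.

Step 1: Check solvability.
gcd(30, 11) = 1
Since 1 divides 8, solutions exist.

Step 2: Apply extended Euclidean algorithm to find gcd.
We find integers such that 30*x0 + 11*y0 = 1

Step 3: Scale the particular solution.
Multiply by 8/1 = 8:
x = -32, y = 88

Step 4: Verify.
30*(-32) + 11*(88) = 8 = 8 ✓

x = -32, y = 88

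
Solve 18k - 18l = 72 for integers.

Step 1: Check solvability.
gcd(18, 18) = 18
Since 18 divides 72, solutions exist.

Step 2: Apply extended Euclidean algorithm to find gcd.
We find integers such that 18*x0 + 18*y0 = 18

Step 3: Scale the particular solution.
Multiply by 72/18 = 4:
k = 0, l = -4

Step 4: Verify.
18*(0) - 18*(-4) = 72 = 72 ✓

k = 0, l = -4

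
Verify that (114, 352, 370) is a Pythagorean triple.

Compute a² + b² = 114² + 352² = 12996 + 123904 = 136900
Compute c² = 370² = 136900
Since 136900 = 136900, confirmed.

Yes, it is a Pythagorean triple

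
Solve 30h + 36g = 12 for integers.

Step 1: Check solvability.
gcd(30, 36) = 6
Since 6 divides 12, solutions exist.

Step 2: Apply extended Euclidean algorithm to find gcd.
We find integers such that 30*x0 + 36*y0 = 6

Step 3: Scale the particular solution.
Multiply by 12/6 = 2:
h = -2, g = 2

Step 4: Verify.
30*(-2) + 36*(2) = 12 = 12 ✓

h = -2, g = 2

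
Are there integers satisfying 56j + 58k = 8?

Step 1: Compute gcd(56, 58).
gcd(56, 58) = 2

Step 2: Check divisibility.
Does 2 divide 8? 8 = 2 x 4, so yes.

By the theorem on linear Diophantine equations, 56j + 58k = 8 has integer solutions if and only if gcd(56, 58) divides 8. Since 2 | 8, solutions exist.

Yes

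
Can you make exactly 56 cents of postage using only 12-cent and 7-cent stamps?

We need non-negative x, y with 12x + 7y = 56.
gcd(12, 7) = 1 divides 56, so integer solutions exist.
Search for a non-negative one: x = 0 gives 7y = 56 - 0 = 56, so y = 8.
Check: 12·0 + 7·8 = 56 ✓

Yes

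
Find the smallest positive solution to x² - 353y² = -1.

We need x² = 353y² - 1. Try successive y:
y = 1: x² = 353·1² - 1 = 352, not a perfect square
y = 2: x² = 353·2² - 1 = 1411, not a perfect square
y = 3: x² = 353·3² - 1 = 3176, not a perfect square
...
y = 3793: x² = 353·3793² - 1 = 5078557696 = 71264² ✓
Check: 71264² - 353·3793² = 5078557696 - 5078557697 = -1 ✓

x = 71264, y = 3793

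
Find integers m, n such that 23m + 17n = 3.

Step 1: Check solvability.
gcd(23, 17) = 1
Since 1 divides 3, solutions exist.

Step 2: Apply extended Euclidean algorithm to find gcd.
We find integers such that 23*x0 + 17*y0 = 1

Step 3: Scale the particular solution.
Multiply by 3/1 = 3:
m = 9, n = -12

Step 4: Verify.
23*(9) + 17*(-12) = 3 = 3 ✓

m = 9, n = -12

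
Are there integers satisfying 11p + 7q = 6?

Step 1: Compute gcd(11, 7).
gcd(11, 7) = 1

Step 2: Check divisibility.
Does 1 divide 6? 6 = 1 x 6, so yes.

By the theorem on linear Diophantine equations, 11p + 7q = 6 has integer solutions if and only if gcd(11, 7) divides 6. Since 1 | 6, solutions exist.

Yes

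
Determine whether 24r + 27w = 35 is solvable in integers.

Step 1: Compute gcd(24, 27).
gcd(24, 27) = 3

Step 2: Check divisibility.
Does 3 divide 35? 35 = 3 x 11 + 2, so no.

By the theorem on linear Diophantine equations, 24r + 27w = 35 has integer solutions if and only if gcd(24, 27) divides 35. Since 3 does not divide 35, no solutions exist.

No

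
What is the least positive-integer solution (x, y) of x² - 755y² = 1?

We seek the smallest positive integers (x, y) with x² - 755y² = 1, i.e., x² = 755y² + 1.
Try successive y values:
y = 1: x² = 755·1² + 1 = 756, not a perfect square
y = 2: x² = 755·2² + 1 = 3021, not a perfect square
y = 3: x² = 755·3² + 1 = 6796, not a perfect square
... continuing the search (or via continued fractions) ...
y = 44: x² = 755·44² + 1 = 1461681, x = 1209 ✓

Verify: 1209² - 755·44² = 1461681 - 1461680 = 1 ✓

x = 1209, y = 44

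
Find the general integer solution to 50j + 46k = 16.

Step 1: Compute gcd(50, 46) = 2.
Since 2 divides 16, solutions exist.

Step 2: Find a particular solution using extended Euclidean algorithm.
We get j₀ = -88, k₀ = 96.
Check: 50*-88 + 46*96 = 16 = 16 ✓

Step 3: Write the general solution.
j = -88 + (46/2)t = -88 + 23t
k = 96 - (50/2)t = 96 - 25t
for any integer t.

j = -88 + 23t, k = 96 - 25t for integer t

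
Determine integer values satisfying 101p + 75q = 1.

Step 1: Check solvability.
gcd(101, 75) = 1
Since 1 divides 1, solutions exist.

Step 2: Apply extended Euclidean algorithm to find gcd.
We find integers such that 101*x0 + 75*y0 = 1

Step 3: Scale the particular solution.
Multiply by 1/1 = 1:
p = 26, q = -35

Step 4: Verify.
101*(26) + 75*(-35) = 1 = 1 ✓

p = 26, q = -35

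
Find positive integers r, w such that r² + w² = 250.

Search for r with 250 - r² a perfect square.
r = 5: 250 - 5² = 250 - 25 = 225 = 15² ✓
So r = 5, w = 15.

r = 5, w = 15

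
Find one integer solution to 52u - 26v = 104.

Step 1: Check solvability.
gcd(52, 26) = 26
Since 26 divides 104, solutions exist.

Step 2: Apply extended Euclidean algorithm to find gcd.
We find integers such that 52*x0 + 26*y0 = 26

Step 3: Scale the particular solution.
Multiply by 104/26 = 4:
u = 0, v = -4

Step 4: Verify.
52*(0) - 26*(-4) = 104 = 104 ✓

u = 0, v = -4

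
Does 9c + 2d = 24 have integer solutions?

Step 1: Compute gcd(9, 2).
gcd(9, 2) = 1

Step 2: Check divisibility.
Does 1 divide 24? 24 = 1 x 24, so yes.

By the theorem on linear Diophantine equations, 9c + 2d = 24 has integer solutions if and only if gcd(9, 2) divides 24. Since 1 | 24, solutions exist.

Yes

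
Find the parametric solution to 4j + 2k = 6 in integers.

Step 1: Compute gcd(4, 2) = 2.
Since 2 divides 6, solutions exist.

Step 2: Find a particular solution using extended Euclidean algorithm.
We get j₀ = 0, k₀ = 3.
Check: 4*0 + 2*3 = 6 = 6 ✓

Step 3: Write the general solution.
j = 0 + (2/2)t = 0 + 1t
k = 3 - (4/2)t = 3 - 2t
for any integer t.

j = 0 + 1t, k = 3 - 2t for integer t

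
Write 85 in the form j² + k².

We need to find integers j, k > 0 such that j² + k² = 85.
Trying j = 2: k² = 85 - 2² = 85 - 4 = 81
k = 9
Check: 2² + 9² = 4 + 81 = 85 ✓

85 = 2² + 9²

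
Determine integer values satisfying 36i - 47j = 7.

Step 1: Check solvability.
gcd(36, 47) = 1
Since 1 divides 7, solutions exist.

Step 2: Apply extended Euclidean algorithm to find gcd.
We find integers such that 36*x0 + 47*y0 = 1

Step 3: Scale the particular solution.
Multiply by 7/1 = 7:
i = 119, j = 91

Step 4: Verify.
36*(119) - 47*(91) = 7 = 7 ✓

i = 119, j = 91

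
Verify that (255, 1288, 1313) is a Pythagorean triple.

Compute a² + b² = 255² + 1288² = 65025 + 1658944 = 1723969
Compute c² = 1313² = 1723969
Since 1723969 = 1723969, confirmed.

Yes, it is a Pythagorean triple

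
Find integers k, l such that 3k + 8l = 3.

Step 1: Check solvability.
gcd(3, 8) = 1
Since 1 divides 3, solutions exist.

Step 2: Apply extended Euclidean algorithm to find gcd.
We find integers such that 3*x0 + 8*y0 = 1

Step 3: Scale the particular solution.
Multiply by 3/1 = 3:
k = 9, l = -3

Step 4: Verify.
3*(9) + 8*(-3) = 3 = 3 ✓

k = 9, l = -3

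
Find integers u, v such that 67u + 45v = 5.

Step 1: Check solvability.
gcd(67, 45) = 1
Since 1 divides 5, solutions exist.

Step 2: Apply extended Euclidean algorithm to find gcd.
We find integers such that 67*x0 + 45*y0 = 1

Step 3: Scale the particular solution.
Multiply by 5/1 = 5:
u = -10, v = 15

Step 4: Verify.
67*(-10) + 45*(15) = 5 = 5 ✓

u = -10, v = 15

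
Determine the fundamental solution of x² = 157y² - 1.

We need x² = 157y² - 1. Try successive y:
y = 1: x² = 157·1² - 1 = 156, not a perfect square
y = 2: x² = 157·2² - 1 = 627, not a perfect square
y = 3: x² = 157·3² - 1 = 1412, not a perfect square
...
y = 385645: x² = 157·385645² - 1 = 23349364365924 = 4832118² ✓
Check: 4832118² - 157·385645² = 23349364365924 - 23349364365925 = -1 ✓

x = 4832118, y = 385645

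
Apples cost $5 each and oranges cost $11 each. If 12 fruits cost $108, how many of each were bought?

Let a = apples, o = oranges.
a + o = 12
5a + 11o = 108
Substitute o = 12 - a:
5a + 11(12 - a) = 108
(5 - 11)a = 108 - 132
-6a = -24
a = 4, o = 12 - 4 = 8

Apples: 4, Oranges: 8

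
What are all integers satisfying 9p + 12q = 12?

Step 1: Compute gcd(9, 12) = 3.
Since 3 divides 12, solutions exist.

Step 2: Find a particular solution using extended Euclidean algorithm.
We get p₀ = -4, q₀ = 4.
Check: 9*-4 + 12*4 = 12 = 12 ✓

Step 3: Write the general solution.
p = -4 + (12/3)t = -4 + 4t
q = 4 - (9/3)t = 4 - 3t
for any integer t.

p = -4 + 4t, q = 4 - 3t for integer t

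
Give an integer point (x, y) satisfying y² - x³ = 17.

Try small integer x values and check whether x³ + 17 is a perfect square.
x = -2: x³ + 17 = -2³ + 17 = -8 + 17 = 9
Is 9 a perfect square? 3² = 9 ✓
So (x, y) = (-2, 3) is a solution.

x = -2, y = 3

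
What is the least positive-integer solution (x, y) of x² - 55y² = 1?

We seek the smallest positive integers (x, y) with x² - 55y² = 1, i.e., x² = 55y² + 1.
Try successive y values:
y = 1: x² = 55·1² + 1 = 56, not a perfect square
y = 2: x² = 55·2² + 1 = 221, not a perfect square
y = 3: x² = 55·3² + 1 = 496, not a perfect square
... continuing the search (or via continued fractions) ...
y = 12: x² = 55·12² + 1 = 7921, x = 89 ✓

Verify: 89² - 55·12² = 7921 - 7920 = 1 ✓

x = 89, y = 12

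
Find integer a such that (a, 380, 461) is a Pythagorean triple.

a² = c² - b² = 461² - 380² = 212521 - 144400 = 68121
a = sqrt(68121) = 261

261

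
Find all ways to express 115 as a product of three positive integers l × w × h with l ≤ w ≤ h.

Iterate l from 1 to ⌊115^(1/3)⌋. For each l dividing 115, iterate w ≥ l with w dividing 115/l, and set h = 115/(l·w).
Triples found (2): (1×1×115), (1×5×23)

(1×1×115), (1×5×23)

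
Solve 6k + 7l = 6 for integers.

Step 1: Check solvability.
gcd(6, 7) = 1
Since 1 divides 6, solutions exist.

Step 2: Apply extended Euclidean algorithm to find gcd.
We find integers such that 6*x0 + 7*y0 = 1

Step 3: Scale the particular solution.
Multiply by 6/1 = 6:
k = -6, l = 6

Step 4: Verify.
6*(-6) + 7*(6) = 6 = 6 ✓

k = -6, l = 6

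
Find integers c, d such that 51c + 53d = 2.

Step 1: Check solvability.
gcd(51, 53) = 1
Since 1 divides 2, solutions exist.

Step 2: Apply extended Euclidean algorithm to find gcd.
We find integers such that 51*x0 + 53*y0 = 1

Step 3: Scale the particular solution.
Multiply by 2/1 = 2:
c = 52, d = -50

Step 4: Verify.
51*(52) + 53*(-50) = 2 = 2 ✓

c = 52, d = -50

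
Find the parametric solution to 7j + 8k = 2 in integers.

Step 1: Compute gcd(7, 8) = 1.
Since 1 divides 2, solutions exist.

Step 2: Find a particular solution using extended Euclidean algorithm.
We get j₀ = -2, k₀ = 2.
Check: 7*-2 + 8*2 = 2 = 2 ✓

Step 3: Write the general solution.
j = -2 + (8/1)t = -2 + 8t
k = 2 - (7/1)t = 2 - 7t
for any integer t.

j = -2 + 8t, k = 2 - 7t for integer t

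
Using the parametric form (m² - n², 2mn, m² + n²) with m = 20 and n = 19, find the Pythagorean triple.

a = m² - n² = 20² - 19² = 400 - 361 = 39
b = 2mn = 2·20·19 = 760
c = m² + n² = 400 + 361 = 761
Verify: 39² + 760² = 1521 + 577600 = 579121 = 761² ✓

(39, 760, 761)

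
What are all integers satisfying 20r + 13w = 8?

Step 1: Compute gcd(20, 13) = 1.
Since 1 divides 8, solutions exist.

Step 2: Find a particular solution using extended Euclidean algorithm.
We get r₀ = 16, w₀ = -24.
Check: 20*16 + 13*-24 = 8 = 8 ✓

Step 3: Write the general solution.
r = 16 + (13/1)t = 16 + 13t
w = -24 - (20/1)t = -24 - 20t
for any integer t.

r = 16 + 13t, w = -24 - 20t for integer t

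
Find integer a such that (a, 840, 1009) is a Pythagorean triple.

a² = c² - b² = 1009² - 840² = 1018081 - 705600 = 312481
a = sqrt(312481) = 559

559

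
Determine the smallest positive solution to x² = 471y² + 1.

We seek the smallest positive integers (x, y) with x² - 471y² = 1, i.e., x² = 471y² + 1.
Try successive y values:
y = 1: x² = 471·1² + 1 = 472, not a perfect square
y = 2: x² = 471·2² + 1 = 1885, not a perfect square
y = 3: x² = 471·3² + 1 = 4240, not a perfect square
... continuing the search (or via continued fractions) ...
y = 361188: x² = 471·361188² + 1 = 61445139303025, x = 7838695 ✓

Verify: 7838695² - 471·361188² = 61445139303025 - 61445139303024 = 1 ✓

x = 7838695, y = 361188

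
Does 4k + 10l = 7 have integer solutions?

Step 1: Compute gcd(4, 10).
gcd(4, 10) = 2

Step 2: Check divisibility.
Does 2 divide 7? 7 = 2 x 3 + 1, so no.

By the theorem on linear Diophantine equations, 4k + 10l = 7 has integer solutions if and only if gcd(4, 10) divides 7. Since 2 does not divide 7, no solutions exist.

No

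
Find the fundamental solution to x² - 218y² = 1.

We seek the smallest positive integers (x, y) with x² - 218y² = 1, i.e., x² = 218y² + 1.
Try successive y values:
y = 1: x² = 218·1² + 1 = 219, not a perfect square
y = 2: x² = 218·2² + 1 = 873, not a perfect square
y = 3: x² = 218·3² + 1 = 1963, not a perfect square
... continuing the search (or via continued fractions) ...
y = 8534: x² = 218·8534² + 1 = 15876756009, x = 126003 ✓

Verify: 126003² - 218·8534² = 15876756009 - 15876756008 = 1 ✓

x = 126003, y = 8534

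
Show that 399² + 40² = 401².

Compute a² + b²:
399² + 40² = 159201 + 1600 = 160801
Compute c²:
401² = 160801
Since 160801 = 160801, it is a Pythagorean triple.

Yes, it is a Pythagorean triple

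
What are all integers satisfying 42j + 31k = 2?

Step 1: Compute gcd(42, 31) = 1.
Since 1 divides 2, solutions exist.

Step 2: Find a particular solution using extended Euclidean algorithm.
We get j₀ = -28, k₀ = 38.
Check: 42*-28 + 31*38 = 2 = 2 ✓

Step 3: Write the general solution.
j = -28 + (31/1)t = -28 + 31t
k = 38 - (42/1)t = 38 - 42t
for any integer t.

j = -28 + 31t, k = 38 - 42t for integer t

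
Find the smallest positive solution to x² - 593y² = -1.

We need x² = 593y² - 1. Try successive y:
y = 1: x² = 593·1² - 1 = 592, not a perfect square
y = 2: x² = 593·2² - 1 = 2371, not a perfect square
y = 3: x² = 593·3² - 1 = 5336, not a perfect square
...
y = 24665: x² = 593·24665² - 1 = 360758799424 = 600632² ✓
Check: 600632² - 593·24665² = 360758799424 - 360758799425 = -1 ✓

x = 600632, y = 24665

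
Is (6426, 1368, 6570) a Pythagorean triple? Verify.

Compute a² + b² = 6426² + 1368² = 41293476 + 1871424 = 43164900
Compute c² = 6570² = 43164900
Since 43164900 = 43164900, confirmed.

Yes, it is a Pythagorean triple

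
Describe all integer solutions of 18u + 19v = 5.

Step 1: Compute gcd(18, 19) = 1.
Since 1 divides 5, solutions exist.

Step 2: Find a particular solution using extended Euclidean algorithm.
We get u₀ = -5, v₀ = 5.
Check: 18*-5 + 19*5 = 5 = 5 ✓

Step 3: Write the general solution.
u = -5 + (19/1)t = -5 + 19t
v = 5 - (18/1)t = 5 - 18t
for any integer t.

u = -5 + 19t, v = 5 - 18t for integer t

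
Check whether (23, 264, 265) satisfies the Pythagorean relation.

Compute a² + b²:
23² + 264² = 529 + 69696 = 70225
Compute c²:
265² = 70225
Since 70225 = 70225, it is a Pythagorean triple.

Yes, it is a Pythagorean triple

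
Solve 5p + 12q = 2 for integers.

Step 1: Check solvability.
gcd(5, 12) = 1
Since 1 divides 2, solutions exist.

Step 2: Apply extended Euclidean algorithm to find gcd.
We find integers such that 5*x0 + 12*y0 = 1

Step 3: Scale the particular solution.
Multiply by 2/1 = 2:
p = 10, q = -4

Step 4: Verify.
5*(10) + 12*(-4) = 2 = 2 ✓

p = 10, q = -4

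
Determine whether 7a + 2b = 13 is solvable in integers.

Step 1: Compute gcd(7, 2).
gcd(7, 2) = 1

Step 2: Check divisibility.
Does 1 divide 13? 13 = 1 x 13, so yes.

By the theorem on linear Diophantine equations, 7a + 2b = 13 has integer solutions if and only if gcd(7, 2) divides 13. Since 1 | 13, solutions exist.

Yes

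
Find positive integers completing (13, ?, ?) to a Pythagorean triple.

We need the other leg and hypotenuse such that 13² + x² = c².
Take x = 84, c = 85: 13² + 84² = 169 + 7056 = 7225 = 85² ✓
Triple: (13, 84, 85)

(13, 84, 85)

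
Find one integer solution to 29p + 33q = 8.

Step 1: Check solvability.
gcd(29, 33) = 1
Since 1 divides 8, solutions exist.

Step 2: Apply extended Euclidean algorithm to find gcd.
We find integers such that 29*x0 + 33*y0 = 1

Step 3: Scale the particular solution.
Multiply by 8/1 = 8:
p = 64, q = -56

Step 4: Verify.
29*(64) + 33*(-56) = 8 = 8 ✓

p = 64, q = -56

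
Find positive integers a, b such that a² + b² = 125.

Search for a with 125 - a² a perfect square.
a = 2: 125 - 2² = 125 - 4 = 121 = 11² ✓
So a = 2, b = 11.

a = 2, b = 11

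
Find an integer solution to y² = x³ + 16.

Try small integer x values and check whether x³ + 16 is a perfect square.
x = 0: x³ + 16 = 0³ + 16 = 0 + 16 = 16
Is 16 a perfect square? 4² = 16 ✓
So (x, y) = (0, 4) is a solution.

x = 0, y = 4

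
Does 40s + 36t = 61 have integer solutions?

Step 1: Compute gcd(40, 36).
gcd(40, 36) = 4

Step 2: Check divisibility.
Does 4 divide 61? 61 = 4 x 15 + 1, so no.

By the theorem on linear Diophantine equations, 40s + 36t = 61 has integer solutions if and only if gcd(40, 36) divides 61. Since 4 does not divide 61, no solutions exist.

No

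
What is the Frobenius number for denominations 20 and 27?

For two coprime denominations a and b, the Frobenius number (largest value not representable as a non-negative combination) is ab - a - b.
Here gcd(20, 27) = 1, so they are coprime.
F(20, 27) = 20·27 - 20 - 27 = 540 - 47 = 493

493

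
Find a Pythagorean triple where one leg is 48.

We need the other leg and hypotenuse such that 48² + x² = c².
Take x = 55, c = 73: 48² + 55² = 2304 + 3025 = 5329 = 73² ✓
Triple: (55, 48, 73)

(55, 48, 73)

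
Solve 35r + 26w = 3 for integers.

Step 1: Check solvability.
gcd(35, 26) = 1
Since 1 divides 3, solutions exist.

Step 2: Apply extended Euclidean algorithm to find gcd.
We find integers such that 35*x0 + 26*y0 = 1

Step 3: Scale the particular solution.
Multiply by 3/1 = 3:
r = 9, w = -12

Step 4: Verify.
35*(9) + 26*(-12) = 3 = 3 ✓

r = 9, w = -12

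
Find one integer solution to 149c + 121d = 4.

Step 1: Check solvability.
gcd(149, 121) = 1
Since 1 divides 4, solutions exist.

Step 2: Apply extended Euclidean algorithm to find gcd.
We find integers such that 149*x0 + 121*y0 = 1

Step 3: Scale the particular solution.
Multiply by 4/1 = 4:
c = 52, d = -64

Step 4: Verify.
149*(52) + 121*(-64) = 4 = 4 ✓

c = 52, d = -64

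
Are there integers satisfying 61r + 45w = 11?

Step 1: Compute gcd(61, 45).
gcd(61, 45) = 1

Step 2: Check divisibility.
Does 1 divide 11? 11 = 1 x 11, so yes.

By the theorem on linear Diophantine equations, 61r + 45w = 11 has integer solutions if and only if gcd(61, 45) divides 11. Since 1 | 11, solutions exist.

Yes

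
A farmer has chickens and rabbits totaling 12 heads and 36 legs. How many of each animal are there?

Let c = chickens, r = rabbits.
Heads: c + r = 12
Legs: 2c + 4r = 36
From the first equation, c = 12 - r. Substitute:
2(12 - r) + 4r = 36
24 + 2r = 36
r = (36 - 24)/2 = 6
c = 12 - 6 = 6

Chickens: 6, Rabbits: 6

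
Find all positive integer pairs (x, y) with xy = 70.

The positive divisors of 70 are: 1, 2, 5, 7, 10, 14, 35, 70.
Each divisor d gives the pair (d, 70/d):
(1, 70), (2, 35), (5, 14), (7, 10), (10, 7), (14, 5), (35, 2), (70, 1)

(1, 70), (2, 35), (5, 14), (7, 10), (10, 7), (14, 5), (35, 2), (70, 1)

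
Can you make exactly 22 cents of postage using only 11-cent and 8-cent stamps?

We need non-negative x, y with 11x + 8y = 22.
gcd(11, 8) = 1 divides 22, so integer solutions exist.
Search for a non-negative one: x = 2 gives 8y = 22 - 22 = 0, so y = 0.
Check: 11·2 + 8·0 = 22 ✓

Yes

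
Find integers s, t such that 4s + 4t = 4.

Step 1: Check solvability.
gcd(4, 4) = 4
Since 4 divides 4, solutions exist.

Step 2: Apply extended Euclidean algorithm to find gcd.
We find integers such that 4*x0 + 4*y0 = 4

Step 3: Scale the particular solution.
Multiply by 4/4 = 1:
s = 0, t = 1

Step 4: Verify.
4*(0) + 4*(1) = 4 = 4 ✓

s = 0, t = 1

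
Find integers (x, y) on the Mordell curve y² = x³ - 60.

Try small integer x values and check whether x³ - 60 is a perfect square.
x = 4: x³ - 60 = 4³ - 60 = 64 - 60 = 4
Is 4 a perfect square? 2² = 4 ✓
So (x, y) = (4, -2) is a solution.

x = 4, y = -2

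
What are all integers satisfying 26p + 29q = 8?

Step 1: Compute gcd(26, 29) = 1.
Since 1 divides 8, solutions exist.

Step 2: Find a particular solution using extended Euclidean algorithm.
We get p₀ = -80, q₀ = 72.
Check: 26*-80 + 29*72 = 8 = 8 ✓

Step 3: Write the general solution.
p = -80 + (29/1)t = -80 + 29t
q = 72 - (26/1)t = 72 - 26t
for any integer t.

p = -80 + 29t, q = 72 - 26t for integer t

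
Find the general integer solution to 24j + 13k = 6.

Step 1: Compute gcd(24, 13) = 1.
Since 1 divides 6, solutions exist.

Step 2: Find a particular solution using extended Euclidean algorithm.
We get j₀ = 36, k₀ = -66.
Check: 24*36 + 13*-66 = 6 = 6 ✓

Step 3: Write the general solution.
j = 36 + (13/1)t = 36 + 13t
k = -66 - (24/1)t = -66 - 24t
for any integer t.

j = 36 + 13t, k = -66 - 24t for integer t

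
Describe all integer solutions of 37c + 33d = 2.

Step 1: Compute gcd(37, 33) = 1.
Since 1 divides 2, solutions exist.

Step 2: Find a particular solution using extended Euclidean algorithm.
We get c₀ = -16, d₀ = 18.
Check: 37*-16 + 33*18 = 2 = 2 ✓

Step 3: Write the general solution.
c = -16 + (33/1)t = -16 + 33t
d = 18 - (37/1)t = 18 - 37t
for any integer t.

c = -16 + 33t, d = 18 - 37t for integer t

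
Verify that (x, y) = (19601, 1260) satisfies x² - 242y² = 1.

Compute x² = 19601² = 384199201
Compute 242y² = 242·1260² = 242·1587600 = 384199200
x² - 242y² = 384199201 - 384199200 = 1
Since this equals 1, (19601, 1260) is a solution.

Yes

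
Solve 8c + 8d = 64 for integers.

Step 1: Check solvability.
gcd(8, 8) = 8
Since 8 divides 64, solutions exist.

Step 2: Apply extended Euclidean algorithm to find gcd.
We find integers such that 8*x0 + 8*y0 = 8

Step 3: Scale the particular solution.
Multiply by 64/8 = 8:
c = 0, d = 8

Step 4: Verify.
8*(0) + 8*(8) = 64 = 64 ✓

c = 0, d = 8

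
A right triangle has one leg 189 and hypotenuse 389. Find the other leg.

b² = c² - a² = 151321 - 35721 = 115600
b = 340

340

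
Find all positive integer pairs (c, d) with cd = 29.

The positive divisors of 29 are: 1, 29.
Each divisor d gives the pair (d, 29/d):
(1, 29), (29, 1)

(1, 29), (29, 1)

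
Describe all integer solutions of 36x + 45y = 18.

Step 1: Compute gcd(36, 45) = 9.
Since 9 divides 18, solutions exist.

Step 2: Find a particular solution using extended Euclidean algorithm.
We get x₀ = -2, y₀ = 2.
Check: 36*-2 + 45*2 = 18 = 18 ✓

Step 3: Write the general solution.
x = -2 + (45/9)t = -2 + 5t
y = 2 - (36/9)t = 2 - 4t
for any integer t.

x = -2 + 5t, y = 2 - 4t for integer t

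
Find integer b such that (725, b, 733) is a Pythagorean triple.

b² = c² - a² = 733² - 725² = 537289 - 525625 = 11664
b = sqrt(11664) = 108

108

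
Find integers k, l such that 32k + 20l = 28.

Step 1: Check solvability.
gcd(32, 20) = 4
Since 4 divides 28, solutions exist.

Step 2: Apply extended Euclidean algorithm to find gcd.
We find integers such that 32*x0 + 20*y0 = 4

Step 3: Scale the particular solution.
Multiply by 28/4 = 7:
k = 14, l = -21

Step 4: Verify.
32*(14) + 20*(-21) = 28 = 28 ✓

k = 14, l = -21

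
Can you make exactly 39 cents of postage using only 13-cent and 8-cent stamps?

We need non-negative x, y with 13x + 8y = 39.
gcd(13, 8) = 1 divides 39, so integer solutions exist.
Search for a non-negative one: x = 3 gives 8y = 39 - 39 = 0, so y = 0.
Check: 13·3 + 8·0 = 39 ✓

Yes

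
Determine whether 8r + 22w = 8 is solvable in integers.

Step 1: Compute gcd(8, 22).
gcd(8, 22) = 2

Step 2: Check divisibility.
Does 2 divide 8? 8 = 2 x 4, so yes.

By the theorem on linear Diophantine equations, 8r + 22w = 8 has integer solutions if and only if gcd(8, 22) divides 8. Since 2 | 8, solutions exist.

Yes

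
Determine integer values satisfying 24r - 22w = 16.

Step 1: Check solvability.
gcd(24, 22) = 2
Since 2 divides 16, solutions exist.

Step 2: Apply extended Euclidean algorithm to find gcd.
We find integers such that 24*x0 + 22*y0 = 2

Step 3: Scale the particular solution.
Multiply by 16/2 = 8:
r = 8, w = 8

Step 4: Verify.
24*(8) - 22*(8) = 16 = 16 ✓

r = 8, w = 8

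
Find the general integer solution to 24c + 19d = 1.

Step 1: Compute gcd(24, 19) = 1.
Since 1 divides 1, solutions exist.

Step 2: Find a particular solution using extended Euclidean algorithm.
We get c₀ = 4, d₀ = -5.
Check: 24*4 + 19*-5 = 1 = 1 ✓

Step 3: Write the general solution.
c = 4 + (19/1)t = 4 + 19t
d = -5 - (24/1)t = -5 - 24t
for any integer t.

c = 4 + 19t, d = -5 - 24t for integer t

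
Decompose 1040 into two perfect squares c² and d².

We need to find integers c, d > 0 such that c² + d² = 1040.
Trying c = 4: d² = 1040 - 4² = 1040 - 16 = 1024
d = 32
Check: 4² + 32² = 16 + 1024 = 1040 ✓

1040 = 4² + 32²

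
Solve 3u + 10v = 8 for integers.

Step 1: Check solvability.
gcd(3, 10) = 1
Since 1 divides 8, solutions exist.

Step 2: Apply extended Euclidean algorithm to find gcd.
We find integers such that 3*x0 + 10*y0 = 1

Step 3: Scale the particular solution.
Multiply by 8/1 = 8:
u = -24, v = 8

Step 4: Verify.
3*(-24) + 10*(8) = 8 = 8 ✓

u = -24, v = 8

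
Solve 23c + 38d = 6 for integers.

Step 1: Check solvability.
gcd(23, 38) = 1
Since 1 divides 6, solutions exist.

Step 2: Apply extended Euclidean algorithm to find gcd.
We find integers such that 23*x0 + 38*y0 = 1

Step 3: Scale the particular solution.
Multiply by 6/1 = 6:
c = 30, d = -18

Step 4: Verify.
23*(30) + 38*(-18) = 6 = 6 ✓

c = 30, d = -18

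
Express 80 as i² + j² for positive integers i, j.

We need to find integers i, j > 0 such that i² + j² = 80.
Trying i = 4: j² = 80 - 4² = 80 - 16 = 64
j = 8
Check: 4² + 8² = 16 + 64 = 80 ✓

80 = 4² + 8²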